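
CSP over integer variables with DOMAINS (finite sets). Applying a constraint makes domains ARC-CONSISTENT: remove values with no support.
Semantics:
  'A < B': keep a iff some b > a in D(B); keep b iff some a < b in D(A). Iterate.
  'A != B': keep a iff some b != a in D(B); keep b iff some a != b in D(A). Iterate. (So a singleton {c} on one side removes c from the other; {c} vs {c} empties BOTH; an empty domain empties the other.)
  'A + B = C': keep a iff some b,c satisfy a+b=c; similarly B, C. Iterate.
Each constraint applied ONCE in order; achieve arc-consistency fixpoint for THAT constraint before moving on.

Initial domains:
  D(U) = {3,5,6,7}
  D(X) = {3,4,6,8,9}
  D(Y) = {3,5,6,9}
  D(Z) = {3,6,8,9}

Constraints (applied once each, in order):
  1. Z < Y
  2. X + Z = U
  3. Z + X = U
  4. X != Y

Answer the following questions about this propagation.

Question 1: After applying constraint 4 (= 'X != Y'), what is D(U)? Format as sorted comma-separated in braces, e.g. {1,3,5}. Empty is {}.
Constraint 1 (Z < Y) on D(Z)={3,6,8,9} D(Y)={3,5,6,9}: Z {3,6,8,9}->{3,6,8}; Y {3,5,6,9}->{5,6,9}
Constraint 2 (X + Z = U) on D(X)={3,4,6,8,9} D(Z)={3,6,8} D(U)={3,5,6,7}: X {3,4,6,8,9}->{3,4}; Z {3,6,8}->{3}; U {3,5,6,7}->{6,7}
Constraint 3 (Z + X = U) on D(Z)={3} D(X)={3,4} D(U)={6,7}: no change
Constraint 4 (X != Y) on D(X)={3,4} D(Y)={5,6,9}: no change
So after constraint 4: D(U) = {6,7}

Answer: {6,7}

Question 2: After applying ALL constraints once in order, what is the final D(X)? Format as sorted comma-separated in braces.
Constraint 1 (Z < Y) on D(Z)={3,6,8,9} D(Y)={3,5,6,9}: Z {3,6,8,9}->{3,6,8}; Y {3,5,6,9}->{5,6,9}
Constraint 2 (X + Z = U) on D(X)={3,4,6,8,9} D(Z)={3,6,8} D(U)={3,5,6,7}: X {3,4,6,8,9}->{3,4}; Z {3,6,8}->{3}; U {3,5,6,7}->{6,7}
Constraint 3 (Z + X = U) on D(Z)={3} D(X)={3,4} D(U)={6,7}: no change
Constraint 4 (X != Y) on D(X)={3,4} D(Y)={5,6,9}: no change
So after all 4 constraints: D(X) = {3,4}

Answer: {3,4}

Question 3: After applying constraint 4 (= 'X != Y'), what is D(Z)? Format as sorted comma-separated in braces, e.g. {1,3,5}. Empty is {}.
Constraint 1 (Z < Y) on D(Z)={3,6,8,9} D(Y)={3,5,6,9}: Z {3,6,8,9}->{3,6,8}; Y {3,5,6,9}->{5,6,9}
Constraint 2 (X + Z = U) on D(X)={3,4,6,8,9} D(Z)={3,6,8} D(U)={3,5,6,7}: X {3,4,6,8,9}->{3,4}; Z {3,6,8}->{3}; U {3,5,6,7}->{6,7}
Constraint 3 (Z + X = U) on D(Z)={3} D(X)={3,4} D(U)={6,7}: no change
Constraint 4 (X != Y) on D(X)={3,4} D(Y)={5,6,9}: no change
So after constraint 4: D(Z) = {3}

Answer: {3}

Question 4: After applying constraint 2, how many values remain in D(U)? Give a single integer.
Answer: 2

Derivation:
Constraint 1 (Z < Y) on D(Z)={3,6,8,9} D(Y)={3,5,6,9}: Z {3,6,8,9}->{3,6,8}; Y {3,5,6,9}->{5,6,9}
Constraint 2 (X + Z = U) on D(X)={3,4,6,8,9} D(Z)={3,6,8} D(U)={3,5,6,7}: X {3,4,6,8,9}->{3,4}; Z {3,6,8}->{3}; U {3,5,6,7}->{6,7}
So after constraint 2: D(U)={6,7}, size = 2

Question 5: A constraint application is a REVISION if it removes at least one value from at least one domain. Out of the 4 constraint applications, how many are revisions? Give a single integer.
Answer: 2

Derivation:
Constraint 1 (Z < Y) on D(Z)={3,6,8,9} D(Y)={3,5,6,9}: Z {3,6,8,9}->{3,6,8}; Y {3,5,6,9}->{5,6,9} => REVISION
Constraint 2 (X + Z = U) on D(X)={3,4,6,8,9} D(Z)={3,6,8} D(U)={3,5,6,7}: X {3,4,6,8,9}->{3,4}; Z {3,6,8}->{3}; U {3,5,6,7}->{6,7} => REVISION
Constraint 3 (Z + X = U) on D(Z)={3} D(X)={3,4} D(U)={6,7}: no change => not a revision
Constraint 4 (X != Y) on D(X)={3,4} D(Y)={5,6,9}: no change => not a revision
Total revisions = 2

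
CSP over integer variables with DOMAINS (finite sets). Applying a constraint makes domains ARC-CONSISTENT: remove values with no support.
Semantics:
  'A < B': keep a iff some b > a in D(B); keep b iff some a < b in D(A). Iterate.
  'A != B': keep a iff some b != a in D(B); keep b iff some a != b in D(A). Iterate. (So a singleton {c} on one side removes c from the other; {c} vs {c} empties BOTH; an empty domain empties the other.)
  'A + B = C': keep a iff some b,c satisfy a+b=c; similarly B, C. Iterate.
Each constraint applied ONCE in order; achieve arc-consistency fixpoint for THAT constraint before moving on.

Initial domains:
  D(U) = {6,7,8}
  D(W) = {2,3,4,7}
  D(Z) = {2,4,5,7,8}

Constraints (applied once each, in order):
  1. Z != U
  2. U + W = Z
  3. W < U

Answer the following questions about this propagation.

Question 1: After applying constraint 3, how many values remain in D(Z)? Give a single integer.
Answer: 1

Derivation:
Constraint 1 (Z != U) on D(Z)={2,4,5,7,8} D(U)={6,7,8}: no change
Constraint 2 (U + W = Z) on D(U)={6,7,8} D(W)={2,3,4,7} D(Z)={2,4,5,7,8}: U {6,7,8}->{6}; W {2,3,4,7}->{2}; Z {2,4,5,7,8}->{8}
Constraint 3 (W < U) on D(W)={2} D(U)={6}: no change
So after constraint 3: D(Z)={8}, size = 1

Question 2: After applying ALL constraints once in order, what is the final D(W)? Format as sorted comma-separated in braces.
Constraint 1 (Z != U) on D(Z)={2,4,5,7,8} D(U)={6,7,8}: no change
Constraint 2 (U + W = Z) on D(U)={6,7,8} D(W)={2,3,4,7} D(Z)={2,4,5,7,8}: U {6,7,8}->{6}; W {2,3,4,7}->{2}; Z {2,4,5,7,8}->{8}
Constraint 3 (W < U) on D(W)={2} D(U)={6}: no change
So after all 3 constraints: D(W) = {2}

Answer: {2}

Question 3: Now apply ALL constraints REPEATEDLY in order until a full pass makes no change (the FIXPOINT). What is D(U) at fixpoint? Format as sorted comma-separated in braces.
Answer: {6}

Derivation:
pass 0 (initial): D(U)={6,7,8}
pass 1: U {6,7,8}->{6}; W {2,3,4,7}->{2}; Z {2,4,5,7,8}->{8}
pass 2: no change
Fixpoint after 2 passes: D(U) = {6}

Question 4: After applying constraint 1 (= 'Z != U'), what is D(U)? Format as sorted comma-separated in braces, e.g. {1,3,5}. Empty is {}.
Constraint 1 (Z != U) on D(Z)={2,4,5,7,8} D(U)={6,7,8}: no change
So after constraint 1: D(U) = {6,7,8}

Answer: {6,7,8}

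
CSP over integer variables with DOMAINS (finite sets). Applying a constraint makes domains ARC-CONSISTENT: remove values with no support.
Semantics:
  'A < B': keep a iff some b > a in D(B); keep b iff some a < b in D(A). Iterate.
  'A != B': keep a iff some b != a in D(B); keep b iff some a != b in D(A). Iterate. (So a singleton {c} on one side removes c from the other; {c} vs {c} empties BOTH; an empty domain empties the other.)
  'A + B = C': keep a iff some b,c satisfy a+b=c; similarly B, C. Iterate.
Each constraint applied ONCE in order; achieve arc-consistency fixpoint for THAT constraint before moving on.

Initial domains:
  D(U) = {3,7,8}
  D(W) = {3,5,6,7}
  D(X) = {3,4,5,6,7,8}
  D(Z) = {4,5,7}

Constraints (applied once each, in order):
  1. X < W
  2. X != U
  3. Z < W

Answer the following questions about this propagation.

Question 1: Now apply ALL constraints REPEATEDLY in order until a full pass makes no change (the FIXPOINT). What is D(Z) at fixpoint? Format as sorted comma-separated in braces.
pass 0 (initial): D(Z)={4,5,7}
pass 1: W {3,5,6,7}->{5,6,7}; X {3,4,5,6,7,8}->{3,4,5,6}; Z {4,5,7}->{4,5}
pass 2: no change
Fixpoint after 2 passes: D(Z) = {4,5}

Answer: {4,5}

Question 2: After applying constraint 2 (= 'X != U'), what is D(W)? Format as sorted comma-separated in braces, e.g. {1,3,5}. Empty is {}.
Answer: {5,6,7}

Derivation:
Constraint 1 (X < W) on D(X)={3,4,5,6,7,8} D(W)={3,5,6,7}: X {3,4,5,6,7,8}->{3,4,5,6}; W {3,5,6,7}->{5,6,7}
Constraint 2 (X != U) on D(X)={3,4,5,6} D(U)={3,7,8}: no change
So after constraint 2: D(W) = {5,6,7}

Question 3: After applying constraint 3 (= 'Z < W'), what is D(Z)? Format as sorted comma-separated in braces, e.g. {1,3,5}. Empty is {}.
Answer: {4,5}

Derivation:
Constraint 1 (X < W) on D(X)={3,4,5,6,7,8} D(W)={3,5,6,7}: X {3,4,5,6,7,8}->{3,4,5,6}; W {3,5,6,7}->{5,6,7}
Constraint 2 (X != U) on D(X)={3,4,5,6} D(U)={3,7,8}: no change
Constraint 3 (Z < W) on D(Z)={4,5,7} D(W)={5,6,7}: Z {4,5,7}->{4,5}
So after constraint 3: D(Z) = {4,5}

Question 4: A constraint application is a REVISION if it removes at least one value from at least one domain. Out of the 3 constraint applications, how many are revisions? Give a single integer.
Constraint 1 (X < W) on D(X)={3,4,5,6,7,8} D(W)={3,5,6,7}: X {3,4,5,6,7,8}->{3,4,5,6}; W {3,5,6,7}->{5,6,7} => REVISION
Constraint 2 (X != U) on D(X)={3,4,5,6} D(U)={3,7,8}: no change => not a revision
Constraint 3 (Z < W) on D(Z)={4,5,7} D(W)={5,6,7}: Z {4,5,7}->{4,5} => REVISION
Total revisions = 2

Answer: 2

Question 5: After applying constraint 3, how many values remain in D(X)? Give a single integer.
Constraint 1 (X < W) on D(X)={3,4,5,6,7,8} D(W)={3,5,6,7}: X {3,4,5,6,7,8}->{3,4,5,6}; W {3,5,6,7}->{5,6,7}
Constraint 2 (X != U) on D(X)={3,4,5,6} D(U)={3,7,8}: no change
Constraint 3 (Z < W) on D(Z)={4,5,7} D(W)={5,6,7}: Z {4,5,7}->{4,5}
So after constraint 3: D(X)={3,4,5,6}, size = 4

Answer: 4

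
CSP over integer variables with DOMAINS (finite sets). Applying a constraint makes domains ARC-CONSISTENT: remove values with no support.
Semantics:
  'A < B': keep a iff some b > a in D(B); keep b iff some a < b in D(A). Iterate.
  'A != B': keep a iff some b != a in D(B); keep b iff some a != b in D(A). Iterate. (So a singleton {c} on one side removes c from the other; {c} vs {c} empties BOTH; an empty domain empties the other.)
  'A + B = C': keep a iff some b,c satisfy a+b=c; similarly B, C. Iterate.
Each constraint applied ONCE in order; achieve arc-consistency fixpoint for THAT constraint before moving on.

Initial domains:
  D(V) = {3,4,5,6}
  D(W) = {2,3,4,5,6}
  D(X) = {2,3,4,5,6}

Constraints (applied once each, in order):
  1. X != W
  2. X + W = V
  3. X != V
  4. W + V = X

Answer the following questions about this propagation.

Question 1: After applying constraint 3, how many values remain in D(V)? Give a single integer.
Constraint 1 (X != W) on D(X)={2,3,4,5,6} D(W)={2,3,4,5,6}: no change
Constraint 2 (X + W = V) on D(X)={2,3,4,5,6} D(W)={2,3,4,5,6} D(V)={3,4,5,6}: X {2,3,4,5,6}->{2,3,4}; W {2,3,4,5,6}->{2,3,4}; V {3,4,5,6}->{4,5,6}
Constraint 3 (X != V) on D(X)={2,3,4} D(V)={4,5,6}: no change
So after constraint 3: D(V)={4,5,6}, size = 3

Answer: 3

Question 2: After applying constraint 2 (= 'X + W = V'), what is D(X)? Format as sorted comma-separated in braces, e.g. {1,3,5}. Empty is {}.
Answer: {2,3,4}

Derivation:
Constraint 1 (X != W) on D(X)={2,3,4,5,6} D(W)={2,3,4,5,6}: no change
Constraint 2 (X + W = V) on D(X)={2,3,4,5,6} D(W)={2,3,4,5,6} D(V)={3,4,5,6}: X {2,3,4,5,6}->{2,3,4}; W {2,3,4,5,6}->{2,3,4}; V {3,4,5,6}->{4,5,6}
So after constraint 2: D(X) = {2,3,4}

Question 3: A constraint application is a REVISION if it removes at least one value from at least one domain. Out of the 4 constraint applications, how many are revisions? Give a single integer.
Answer: 2

Derivation:
Constraint 1 (X != W) on D(X)={2,3,4,5,6} D(W)={2,3,4,5,6}: no change => not a revision
Constraint 2 (X + W = V) on D(X)={2,3,4,5,6} D(W)={2,3,4,5,6} D(V)={3,4,5,6}: X {2,3,4,5,6}->{2,3,4}; W {2,3,4,5,6}->{2,3,4}; V {3,4,5,6}->{4,5,6} => REVISION
Constraint 3 (X != V) on D(X)={2,3,4} D(V)={4,5,6}: no change => not a revision
Constraint 4 (W + V = X) on D(W)={2,3,4} D(V)={4,5,6} D(X)={2,3,4}: W {2,3,4}->{}; V {4,5,6}->{}; X {2,3,4}->{} => REVISION
Total revisions = 2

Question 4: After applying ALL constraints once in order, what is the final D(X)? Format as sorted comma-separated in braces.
Answer: {}

Derivation:
Constraint 1 (X != W) on D(X)={2,3,4,5,6} D(W)={2,3,4,5,6}: no change
Constraint 2 (X + W = V) on D(X)={2,3,4,5,6} D(W)={2,3,4,5,6} D(V)={3,4,5,6}: X {2,3,4,5,6}->{2,3,4}; W {2,3,4,5,6}->{2,3,4}; V {3,4,5,6}->{4,5,6}
Constraint 3 (X != V) on D(X)={2,3,4} D(V)={4,5,6}: no change
Constraint 4 (W + V = X) on D(W)={2,3,4} D(V)={4,5,6} D(X)={2,3,4}: W {2,3,4}->{}; V {4,5,6}->{}; X {2,3,4}->{}
So after all 4 constraints: D(X) = {}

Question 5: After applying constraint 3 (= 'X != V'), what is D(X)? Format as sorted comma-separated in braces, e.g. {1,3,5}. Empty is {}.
Constraint 1 (X != W) on D(X)={2,3,4,5,6} D(W)={2,3,4,5,6}: no change
Constraint 2 (X + W = V) on D(X)={2,3,4,5,6} D(W)={2,3,4,5,6} D(V)={3,4,5,6}: X {2,3,4,5,6}->{2,3,4}; W {2,3,4,5,6}->{2,3,4}; V {3,4,5,6}->{4,5,6}
Constraint 3 (X != V) on D(X)={2,3,4} D(V)={4,5,6}: no change
So after constraint 3: D(X) = {2,3,4}

Answer: {2,3,4}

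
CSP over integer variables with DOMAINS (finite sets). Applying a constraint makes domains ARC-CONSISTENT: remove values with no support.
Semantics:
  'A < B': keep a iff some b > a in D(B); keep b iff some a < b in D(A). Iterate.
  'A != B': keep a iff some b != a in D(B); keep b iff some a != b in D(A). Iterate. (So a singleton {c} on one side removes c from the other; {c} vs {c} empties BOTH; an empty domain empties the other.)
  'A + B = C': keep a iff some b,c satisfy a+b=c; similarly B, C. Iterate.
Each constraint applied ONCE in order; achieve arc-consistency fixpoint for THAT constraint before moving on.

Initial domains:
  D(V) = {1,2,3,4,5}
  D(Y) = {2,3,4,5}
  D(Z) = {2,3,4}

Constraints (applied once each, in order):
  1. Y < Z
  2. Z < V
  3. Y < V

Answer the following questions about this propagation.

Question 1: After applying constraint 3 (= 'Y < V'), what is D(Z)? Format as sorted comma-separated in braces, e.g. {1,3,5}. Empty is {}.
Constraint 1 (Y < Z) on D(Y)={2,3,4,5} D(Z)={2,3,4}: Y {2,3,4,5}->{2,3}; Z {2,3,4}->{3,4}
Constraint 2 (Z < V) on D(Z)={3,4} D(V)={1,2,3,4,5}: V {1,2,3,4,5}->{4,5}
Constraint 3 (Y < V) on D(Y)={2,3} D(V)={4,5}: no change
So after constraint 3: D(Z) = {3,4}

Answer: {3,4}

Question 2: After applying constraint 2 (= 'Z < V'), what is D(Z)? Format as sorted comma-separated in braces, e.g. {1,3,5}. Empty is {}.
Constraint 1 (Y < Z) on D(Y)={2,3,4,5} D(Z)={2,3,4}: Y {2,3,4,5}->{2,3}; Z {2,3,4}->{3,4}
Constraint 2 (Z < V) on D(Z)={3,4} D(V)={1,2,3,4,5}: V {1,2,3,4,5}->{4,5}
So after constraint 2: D(Z) = {3,4}

Answer: {3,4}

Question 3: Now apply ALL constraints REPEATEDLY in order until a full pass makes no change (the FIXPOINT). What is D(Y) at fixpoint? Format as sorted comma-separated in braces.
Answer: {2,3}

Derivation:
pass 0 (initial): D(Y)={2,3,4,5}
pass 1: V {1,2,3,4,5}->{4,5}; Y {2,3,4,5}->{2,3}; Z {2,3,4}->{3,4}
pass 2: no change
Fixpoint after 2 passes: D(Y) = {2,3}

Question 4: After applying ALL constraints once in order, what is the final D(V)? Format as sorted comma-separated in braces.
Constraint 1 (Y < Z) on D(Y)={2,3,4,5} D(Z)={2,3,4}: Y {2,3,4,5}->{2,3}; Z {2,3,4}->{3,4}
Constraint 2 (Z < V) on D(Z)={3,4} D(V)={1,2,3,4,5}: V {1,2,3,4,5}->{4,5}
Constraint 3 (Y < V) on D(Y)={2,3} D(V)={4,5}: no change
So after all 3 constraints: D(V) = {4,5}

Answer: {4,5}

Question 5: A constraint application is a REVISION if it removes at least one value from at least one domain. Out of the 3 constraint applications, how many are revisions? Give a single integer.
Answer: 2

Derivation:
Constraint 1 (Y < Z) on D(Y)={2,3,4,5} D(Z)={2,3,4}: Y {2,3,4,5}->{2,3}; Z {2,3,4}->{3,4} => REVISION
Constraint 2 (Z < V) on D(Z)={3,4} D(V)={1,2,3,4,5}: V {1,2,3,4,5}->{4,5} => REVISION
Constraint 3 (Y < V) on D(Y)={2,3} D(V)={4,5}: no change => not a revision
Total revisions = 2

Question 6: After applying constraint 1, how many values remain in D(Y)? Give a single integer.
Constraint 1 (Y < Z) on D(Y)={2,3,4,5} D(Z)={2,3,4}: Y {2,3,4,5}->{2,3}; Z {2,3,4}->{3,4}
So after constraint 1: D(Y)={2,3}, size = 2

Answer: 2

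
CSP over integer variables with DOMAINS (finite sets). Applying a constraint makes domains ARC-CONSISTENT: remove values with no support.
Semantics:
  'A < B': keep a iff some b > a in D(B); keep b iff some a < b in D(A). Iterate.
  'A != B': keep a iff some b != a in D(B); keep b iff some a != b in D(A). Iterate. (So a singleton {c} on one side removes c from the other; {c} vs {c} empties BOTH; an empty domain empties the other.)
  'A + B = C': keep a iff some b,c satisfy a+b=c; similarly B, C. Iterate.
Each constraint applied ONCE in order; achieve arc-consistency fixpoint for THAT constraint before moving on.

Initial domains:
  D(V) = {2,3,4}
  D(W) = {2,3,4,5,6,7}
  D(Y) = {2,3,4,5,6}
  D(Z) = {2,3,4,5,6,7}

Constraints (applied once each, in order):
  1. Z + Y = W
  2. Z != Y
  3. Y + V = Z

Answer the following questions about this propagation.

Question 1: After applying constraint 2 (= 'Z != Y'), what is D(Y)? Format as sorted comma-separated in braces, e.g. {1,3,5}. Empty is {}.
Answer: {2,3,4,5}

Derivation:
Constraint 1 (Z + Y = W) on D(Z)={2,3,4,5,6,7} D(Y)={2,3,4,5,6} D(W)={2,3,4,5,6,7}: Z {2,3,4,5,6,7}->{2,3,4,5}; Y {2,3,4,5,6}->{2,3,4,5}; W {2,3,4,5,6,7}->{4,5,6,7}
Constraint 2 (Z != Y) on D(Z)={2,3,4,5} D(Y)={2,3,4,5}: no change
So after constraint 2: D(Y) = {2,3,4,5}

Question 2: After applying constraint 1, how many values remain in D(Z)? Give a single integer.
Constraint 1 (Z + Y = W) on D(Z)={2,3,4,5,6,7} D(Y)={2,3,4,5,6} D(W)={2,3,4,5,6,7}: Z {2,3,4,5,6,7}->{2,3,4,5}; Y {2,3,4,5,6}->{2,3,4,5}; W {2,3,4,5,6,7}->{4,5,6,7}
So after constraint 1: D(Z)={2,3,4,5}, size = 4

Answer: 4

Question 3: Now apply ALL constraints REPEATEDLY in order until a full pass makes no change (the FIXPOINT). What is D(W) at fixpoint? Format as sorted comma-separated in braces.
Answer: {6,7}

Derivation:
pass 0 (initial): D(W)={2,3,4,5,6,7}
pass 1: V {2,3,4}->{2,3}; W {2,3,4,5,6,7}->{4,5,6,7}; Y {2,3,4,5,6}->{2,3}; Z {2,3,4,5,6,7}->{4,5}
pass 2: W {4,5,6,7}->{6,7}
pass 3: no change
Fixpoint after 3 passes: D(W) = {6,7}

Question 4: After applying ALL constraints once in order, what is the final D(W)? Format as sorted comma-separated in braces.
Answer: {4,5,6,7}

Derivation:
Constraint 1 (Z + Y = W) on D(Z)={2,3,4,5,6,7} D(Y)={2,3,4,5,6} D(W)={2,3,4,5,6,7}: Z {2,3,4,5,6,7}->{2,3,4,5}; Y {2,3,4,5,6}->{2,3,4,5}; W {2,3,4,5,6,7}->{4,5,6,7}
Constraint 2 (Z != Y) on D(Z)={2,3,4,5} D(Y)={2,3,4,5}: no change
Constraint 3 (Y + V = Z) on D(Y)={2,3,4,5} D(V)={2,3,4} D(Z)={2,3,4,5}: Y {2,3,4,5}->{2,3}; V {2,3,4}->{2,3}; Z {2,3,4,5}->{4,5}
So after all 3 constraints: D(W) = {4,5,6,7}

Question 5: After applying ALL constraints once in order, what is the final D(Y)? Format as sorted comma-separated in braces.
Answer: {2,3}

Derivation:
Constraint 1 (Z + Y = W) on D(Z)={2,3,4,5,6,7} D(Y)={2,3,4,5,6} D(W)={2,3,4,5,6,7}: Z {2,3,4,5,6,7}->{2,3,4,5}; Y {2,3,4,5,6}->{2,3,4,5}; W {2,3,4,5,6,7}->{4,5,6,7}
Constraint 2 (Z != Y) on D(Z)={2,3,4,5} D(Y)={2,3,4,5}: no change
Constraint 3 (Y + V = Z) on D(Y)={2,3,4,5} D(V)={2,3,4} D(Z)={2,3,4,5}: Y {2,3,4,5}->{2,3}; V {2,3,4}->{2,3}; Z {2,3,4,5}->{4,5}
So after all 3 constraints: D(Y) = {2,3}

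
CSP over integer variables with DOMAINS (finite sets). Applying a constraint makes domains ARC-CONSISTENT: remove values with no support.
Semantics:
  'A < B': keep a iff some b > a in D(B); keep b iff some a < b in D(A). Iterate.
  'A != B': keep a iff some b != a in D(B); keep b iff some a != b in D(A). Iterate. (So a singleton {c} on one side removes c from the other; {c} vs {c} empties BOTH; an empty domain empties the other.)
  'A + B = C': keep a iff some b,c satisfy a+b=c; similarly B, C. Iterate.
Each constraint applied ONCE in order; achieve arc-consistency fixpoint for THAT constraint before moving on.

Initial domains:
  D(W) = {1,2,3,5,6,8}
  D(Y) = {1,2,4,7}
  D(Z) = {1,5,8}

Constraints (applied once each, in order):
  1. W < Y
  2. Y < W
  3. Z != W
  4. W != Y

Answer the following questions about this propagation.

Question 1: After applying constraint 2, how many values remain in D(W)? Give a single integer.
Answer: 3

Derivation:
Constraint 1 (W < Y) on D(W)={1,2,3,5,6,8} D(Y)={1,2,4,7}: W {1,2,3,5,6,8}->{1,2,3,5,6}; Y {1,2,4,7}->{2,4,7}
Constraint 2 (Y < W) on D(Y)={2,4,7} D(W)={1,2,3,5,6}: Y {2,4,7}->{2,4}; W {1,2,3,5,6}->{3,5,6}
So after constraint 2: D(W)={3,5,6}, size = 3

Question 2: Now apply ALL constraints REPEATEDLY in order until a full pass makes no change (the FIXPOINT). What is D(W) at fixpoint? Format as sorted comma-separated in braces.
Answer: {}

Derivation:
pass 0 (initial): D(W)={1,2,3,5,6,8}
pass 1: W {1,2,3,5,6,8}->{3,5,6}; Y {1,2,4,7}->{2,4}
pass 2: W {3,5,6}->{}; Y {2,4}->{}; Z {1,5,8}->{}
pass 3: no change
Fixpoint after 3 passes: D(W) = {}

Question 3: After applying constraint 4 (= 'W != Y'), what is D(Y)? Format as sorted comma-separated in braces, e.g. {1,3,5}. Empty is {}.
Answer: {2,4}

Derivation:
Constraint 1 (W < Y) on D(W)={1,2,3,5,6,8} D(Y)={1,2,4,7}: W {1,2,3,5,6,8}->{1,2,3,5,6}; Y {1,2,4,7}->{2,4,7}
Constraint 2 (Y < W) on D(Y)={2,4,7} D(W)={1,2,3,5,6}: Y {2,4,7}->{2,4}; W {1,2,3,5,6}->{3,5,6}
Constraint 3 (Z != W) on D(Z)={1,5,8} D(W)={3,5,6}: no change
Constraint 4 (W != Y) on D(W)={3,5,6} D(Y)={2,4}: no change
So after constraint 4: D(Y) = {2,4}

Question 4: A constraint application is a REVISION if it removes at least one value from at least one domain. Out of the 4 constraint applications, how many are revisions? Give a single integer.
Constraint 1 (W < Y) on D(W)={1,2,3,5,6,8} D(Y)={1,2,4,7}: W {1,2,3,5,6,8}->{1,2,3,5,6}; Y {1,2,4,7}->{2,4,7} => REVISION
Constraint 2 (Y < W) on D(Y)={2,4,7} D(W)={1,2,3,5,6}: Y {2,4,7}->{2,4}; W {1,2,3,5,6}->{3,5,6} => REVISION
Constraint 3 (Z != W) on D(Z)={1,5,8} D(W)={3,5,6}: no change => not a revision
Constraint 4 (W != Y) on D(W)={3,5,6} D(Y)={2,4}: no change => not a revision
Total revisions = 2

Answer: 2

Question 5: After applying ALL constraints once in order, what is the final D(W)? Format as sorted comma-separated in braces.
Constraint 1 (W < Y) on D(W)={1,2,3,5,6,8} D(Y)={1,2,4,7}: W {1,2,3,5,6,8}->{1,2,3,5,6}; Y {1,2,4,7}->{2,4,7}
Constraint 2 (Y < W) on D(Y)={2,4,7} D(W)={1,2,3,5,6}: Y {2,4,7}->{2,4}; W {1,2,3,5,6}->{3,5,6}
Constraint 3 (Z != W) on D(Z)={1,5,8} D(W)={3,5,6}: no change
Constraint 4 (W != Y) on D(W)={3,5,6} D(Y)={2,4}: no change
So after all 4 constraints: D(W) = {3,5,6}

Answer: {3,5,6}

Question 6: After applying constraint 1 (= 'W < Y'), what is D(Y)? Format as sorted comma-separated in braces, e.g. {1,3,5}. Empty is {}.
Answer: {2,4,7}

Derivation:
Constraint 1 (W < Y) on D(W)={1,2,3,5,6,8} D(Y)={1,2,4,7}: W {1,2,3,5,6,8}->{1,2,3,5,6}; Y {1,2,4,7}->{2,4,7}
So after constraint 1: D(Y) = {2,4,7}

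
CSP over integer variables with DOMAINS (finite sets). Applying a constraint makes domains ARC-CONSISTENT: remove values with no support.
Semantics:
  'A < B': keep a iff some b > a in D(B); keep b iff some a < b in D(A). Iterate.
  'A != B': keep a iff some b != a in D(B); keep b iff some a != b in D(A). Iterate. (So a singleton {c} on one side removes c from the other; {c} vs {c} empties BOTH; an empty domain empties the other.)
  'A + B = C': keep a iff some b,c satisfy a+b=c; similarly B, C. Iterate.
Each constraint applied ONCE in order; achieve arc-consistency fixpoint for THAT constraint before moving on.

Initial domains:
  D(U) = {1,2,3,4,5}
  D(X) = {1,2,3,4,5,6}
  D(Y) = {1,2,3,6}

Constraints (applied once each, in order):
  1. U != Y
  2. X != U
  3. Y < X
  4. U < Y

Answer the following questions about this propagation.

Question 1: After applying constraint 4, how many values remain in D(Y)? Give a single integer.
Constraint 1 (U != Y) on D(U)={1,2,3,4,5} D(Y)={1,2,3,6}: no change
Constraint 2 (X != U) on D(X)={1,2,3,4,5,6} D(U)={1,2,3,4,5}: no change
Constraint 3 (Y < X) on D(Y)={1,2,3,6} D(X)={1,2,3,4,5,6}: Y {1,2,3,6}->{1,2,3}; X {1,2,3,4,5,6}->{2,3,4,5,6}
Constraint 4 (U < Y) on D(U)={1,2,3,4,5} D(Y)={1,2,3}: U {1,2,3,4,5}->{1,2}; Y {1,2,3}->{2,3}
So after constraint 4: D(Y)={2,3}, size = 2

Answer: 2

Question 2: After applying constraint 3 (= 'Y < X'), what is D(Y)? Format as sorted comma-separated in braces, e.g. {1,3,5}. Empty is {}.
Answer: {1,2,3}

Derivation:
Constraint 1 (U != Y) on D(U)={1,2,3,4,5} D(Y)={1,2,3,6}: no change
Constraint 2 (X != U) on D(X)={1,2,3,4,5,6} D(U)={1,2,3,4,5}: no change
Constraint 3 (Y < X) on D(Y)={1,2,3,6} D(X)={1,2,3,4,5,6}: Y {1,2,3,6}->{1,2,3}; X {1,2,3,4,5,6}->{2,3,4,5,6}
So after constraint 3: D(Y) = {1,2,3}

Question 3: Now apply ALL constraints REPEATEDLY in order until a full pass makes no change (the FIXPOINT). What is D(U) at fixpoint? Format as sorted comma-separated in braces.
Answer: {1,2}

Derivation:
pass 0 (initial): D(U)={1,2,3,4,5}
pass 1: U {1,2,3,4,5}->{1,2}; X {1,2,3,4,5,6}->{2,3,4,5,6}; Y {1,2,3,6}->{2,3}
pass 2: X {2,3,4,5,6}->{3,4,5,6}
pass 3: no change
Fixpoint after 3 passes: D(U) = {1,2}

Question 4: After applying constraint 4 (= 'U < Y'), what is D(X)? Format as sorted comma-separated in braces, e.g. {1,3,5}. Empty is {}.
Answer: {2,3,4,5,6}

Derivation:
Constraint 1 (U != Y) on D(U)={1,2,3,4,5} D(Y)={1,2,3,6}: no change
Constraint 2 (X != U) on D(X)={1,2,3,4,5,6} D(U)={1,2,3,4,5}: no change
Constraint 3 (Y < X) on D(Y)={1,2,3,6} D(X)={1,2,3,4,5,6}: Y {1,2,3,6}->{1,2,3}; X {1,2,3,4,5,6}->{2,3,4,5,6}
Constraint 4 (U < Y) on D(U)={1,2,3,4,5} D(Y)={1,2,3}: U {1,2,3,4,5}->{1,2}; Y {1,2,3}->{2,3}
So after constraint 4: D(X) = {2,3,4,5,6}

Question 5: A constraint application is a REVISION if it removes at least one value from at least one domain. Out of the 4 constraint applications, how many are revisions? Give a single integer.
Answer: 2

Derivation:
Constraint 1 (U != Y) on D(U)={1,2,3,4,5} D(Y)={1,2,3,6}: no change => not a revision
Constraint 2 (X != U) on D(X)={1,2,3,4,5,6} D(U)={1,2,3,4,5}: no change => not a revision
Constraint 3 (Y < X) on D(Y)={1,2,3,6} D(X)={1,2,3,4,5,6}: Y {1,2,3,6}->{1,2,3}; X {1,2,3,4,5,6}->{2,3,4,5,6} => REVISION
Constraint 4 (U < Y) on D(U)={1,2,3,4,5} D(Y)={1,2,3}: U {1,2,3,4,5}->{1,2}; Y {1,2,3}->{2,3} => REVISION
Total revisions = 2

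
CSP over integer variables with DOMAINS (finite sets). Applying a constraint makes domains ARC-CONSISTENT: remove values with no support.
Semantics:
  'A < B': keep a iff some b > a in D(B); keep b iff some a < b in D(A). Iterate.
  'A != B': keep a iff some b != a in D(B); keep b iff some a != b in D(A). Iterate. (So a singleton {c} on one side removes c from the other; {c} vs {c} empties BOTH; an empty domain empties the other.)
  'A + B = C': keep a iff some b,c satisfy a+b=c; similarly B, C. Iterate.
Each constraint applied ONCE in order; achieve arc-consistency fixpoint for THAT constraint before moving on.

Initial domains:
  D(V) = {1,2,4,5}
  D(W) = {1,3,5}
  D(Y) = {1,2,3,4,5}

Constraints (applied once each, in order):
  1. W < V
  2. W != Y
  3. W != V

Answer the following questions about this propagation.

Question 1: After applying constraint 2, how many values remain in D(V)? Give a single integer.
Constraint 1 (W < V) on D(W)={1,3,5} D(V)={1,2,4,5}: W {1,3,5}->{1,3}; V {1,2,4,5}->{2,4,5}
Constraint 2 (W != Y) on D(W)={1,3} D(Y)={1,2,3,4,5}: no change
So after constraint 2: D(V)={2,4,5}, size = 3

Answer: 3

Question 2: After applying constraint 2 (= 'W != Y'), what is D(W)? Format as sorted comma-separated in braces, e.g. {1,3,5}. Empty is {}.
Constraint 1 (W < V) on D(W)={1,3,5} D(V)={1,2,4,5}: W {1,3,5}->{1,3}; V {1,2,4,5}->{2,4,5}
Constraint 2 (W != Y) on D(W)={1,3} D(Y)={1,2,3,4,5}: no change
So after constraint 2: D(W) = {1,3}

Answer: {1,3}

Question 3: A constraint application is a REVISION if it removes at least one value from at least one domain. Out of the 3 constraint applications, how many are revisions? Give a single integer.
Answer: 1

Derivation:
Constraint 1 (W < V) on D(W)={1,3,5} D(V)={1,2,4,5}: W {1,3,5}->{1,3}; V {1,2,4,5}->{2,4,5} => REVISION
Constraint 2 (W != Y) on D(W)={1,3} D(Y)={1,2,3,4,5}: no change => not a revision
Constraint 3 (W != V) on D(W)={1,3} D(V)={2,4,5}: no change => not a revision
Total revisions = 1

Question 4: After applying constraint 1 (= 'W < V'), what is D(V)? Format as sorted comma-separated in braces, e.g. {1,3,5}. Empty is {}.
Constraint 1 (W < V) on D(W)={1,3,5} D(V)={1,2,4,5}: W {1,3,5}->{1,3}; V {1,2,4,5}->{2,4,5}
So after constraint 1: D(V) = {2,4,5}

Answer: {2,4,5}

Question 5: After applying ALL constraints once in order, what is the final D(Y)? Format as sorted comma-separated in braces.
Constraint 1 (W < V) on D(W)={1,3,5} D(V)={1,2,4,5}: W {1,3,5}->{1,3}; V {1,2,4,5}->{2,4,5}
Constraint 2 (W != Y) on D(W)={1,3} D(Y)={1,2,3,4,5}: no change
Constraint 3 (W != V) on D(W)={1,3} D(V)={2,4,5}: no change
So after all 3 constraints: D(Y) = {1,2,3,4,5}

Answer: {1,2,3,4,5}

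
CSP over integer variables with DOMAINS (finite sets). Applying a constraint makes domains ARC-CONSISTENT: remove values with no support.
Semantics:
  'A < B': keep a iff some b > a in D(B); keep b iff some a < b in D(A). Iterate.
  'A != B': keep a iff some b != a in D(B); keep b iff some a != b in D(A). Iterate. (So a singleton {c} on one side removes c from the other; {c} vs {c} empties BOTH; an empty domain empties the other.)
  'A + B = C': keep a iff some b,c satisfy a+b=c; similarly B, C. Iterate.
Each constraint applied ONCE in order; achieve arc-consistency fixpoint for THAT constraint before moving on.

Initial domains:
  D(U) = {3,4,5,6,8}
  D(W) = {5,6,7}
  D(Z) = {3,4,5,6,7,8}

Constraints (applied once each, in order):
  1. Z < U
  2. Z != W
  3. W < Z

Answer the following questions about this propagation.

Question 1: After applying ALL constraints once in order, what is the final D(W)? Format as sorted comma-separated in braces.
Answer: {5,6}

Derivation:
Constraint 1 (Z < U) on D(Z)={3,4,5,6,7,8} D(U)={3,4,5,6,8}: Z {3,4,5,6,7,8}->{3,4,5,6,7}; U {3,4,5,6,8}->{4,5,6,8}
Constraint 2 (Z != W) on D(Z)={3,4,5,6,7} D(W)={5,6,7}: no change
Constraint 3 (W < Z) on D(W)={5,6,7} D(Z)={3,4,5,6,7}: W {5,6,7}->{5,6}; Z {3,4,5,6,7}->{6,7}
So after all 3 constraints: D(W) = {5,6}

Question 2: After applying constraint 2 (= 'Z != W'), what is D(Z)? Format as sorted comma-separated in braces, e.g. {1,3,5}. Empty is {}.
Constraint 1 (Z < U) on D(Z)={3,4,5,6,7,8} D(U)={3,4,5,6,8}: Z {3,4,5,6,7,8}->{3,4,5,6,7}; U {3,4,5,6,8}->{4,5,6,8}
Constraint 2 (Z != W) on D(Z)={3,4,5,6,7} D(W)={5,6,7}: no change
So after constraint 2: D(Z) = {3,4,5,6,7}

Answer: {3,4,5,6,7}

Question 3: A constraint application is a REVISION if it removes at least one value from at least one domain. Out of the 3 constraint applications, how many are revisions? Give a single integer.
Answer: 2

Derivation:
Constraint 1 (Z < U) on D(Z)={3,4,5,6,7,8} D(U)={3,4,5,6,8}: Z {3,4,5,6,7,8}->{3,4,5,6,7}; U {3,4,5,6,8}->{4,5,6,8} => REVISION
Constraint 2 (Z != W) on D(Z)={3,4,5,6,7} D(W)={5,6,7}: no change => not a revision
Constraint 3 (W < Z) on D(W)={5,6,7} D(Z)={3,4,5,6,7}: W {5,6,7}->{5,6}; Z {3,4,5,6,7}->{6,7} => REVISION
Total revisions = 2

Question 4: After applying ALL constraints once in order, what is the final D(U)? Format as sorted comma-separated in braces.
Constraint 1 (Z < U) on D(Z)={3,4,5,6,7,8} D(U)={3,4,5,6,8}: Z {3,4,5,6,7,8}->{3,4,5,6,7}; U {3,4,5,6,8}->{4,5,6,8}
Constraint 2 (Z != W) on D(Z)={3,4,5,6,7} D(W)={5,6,7}: no change
Constraint 3 (W < Z) on D(W)={5,6,7} D(Z)={3,4,5,6,7}: W {5,6,7}->{5,6}; Z {3,4,5,6,7}->{6,7}
So after all 3 constraints: D(U) = {4,5,6,8}

Answer: {4,5,6,8}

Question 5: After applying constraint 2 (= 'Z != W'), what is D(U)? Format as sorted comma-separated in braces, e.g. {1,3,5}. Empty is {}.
Answer: {4,5,6,8}

Derivation:
Constraint 1 (Z < U) on D(Z)={3,4,5,6,7,8} D(U)={3,4,5,6,8}: Z {3,4,5,6,7,8}->{3,4,5,6,7}; U {3,4,5,6,8}->{4,5,6,8}
Constraint 2 (Z != W) on D(Z)={3,4,5,6,7} D(W)={5,6,7}: no change
So after constraint 2: D(U) = {4,5,6,8}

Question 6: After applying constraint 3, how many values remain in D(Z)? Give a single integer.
Constraint 1 (Z < U) on D(Z)={3,4,5,6,7,8} D(U)={3,4,5,6,8}: Z {3,4,5,6,7,8}->{3,4,5,6,7}; U {3,4,5,6,8}->{4,5,6,8}
Constraint 2 (Z != W) on D(Z)={3,4,5,6,7} D(W)={5,6,7}: no change
Constraint 3 (W < Z) on D(W)={5,6,7} D(Z)={3,4,5,6,7}: W {5,6,7}->{5,6}; Z {3,4,5,6,7}->{6,7}
So after constraint 3: D(Z)={6,7}, size = 2

Answer: 2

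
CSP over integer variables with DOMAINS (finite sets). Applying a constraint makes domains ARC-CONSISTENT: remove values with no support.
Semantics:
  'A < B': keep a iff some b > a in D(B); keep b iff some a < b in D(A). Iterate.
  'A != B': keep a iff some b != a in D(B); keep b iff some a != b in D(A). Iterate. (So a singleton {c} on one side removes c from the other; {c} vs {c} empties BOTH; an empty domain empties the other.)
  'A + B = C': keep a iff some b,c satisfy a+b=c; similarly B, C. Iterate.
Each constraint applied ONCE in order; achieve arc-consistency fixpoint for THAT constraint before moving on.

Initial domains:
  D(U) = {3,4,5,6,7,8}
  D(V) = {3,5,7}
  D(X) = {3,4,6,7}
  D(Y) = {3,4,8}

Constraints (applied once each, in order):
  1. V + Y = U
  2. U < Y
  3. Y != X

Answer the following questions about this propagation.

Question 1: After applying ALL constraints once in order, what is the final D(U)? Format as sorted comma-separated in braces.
Constraint 1 (V + Y = U) on D(V)={3,5,7} D(Y)={3,4,8} D(U)={3,4,5,6,7,8}: V {3,5,7}->{3,5}; Y {3,4,8}->{3,4}; U {3,4,5,6,7,8}->{6,7,8}
Constraint 2 (U < Y) on D(U)={6,7,8} D(Y)={3,4}: U {6,7,8}->{}; Y {3,4}->{}
Constraint 3 (Y != X) on D(Y)={} D(X)={3,4,6,7}: X {3,4,6,7}->{}
So after all 3 constraints: D(U) = {}

Answer: {}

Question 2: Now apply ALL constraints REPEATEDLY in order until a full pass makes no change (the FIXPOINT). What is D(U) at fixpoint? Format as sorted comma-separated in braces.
pass 0 (initial): D(U)={3,4,5,6,7,8}
pass 1: U {3,4,5,6,7,8}->{}; V {3,5,7}->{3,5}; X {3,4,6,7}->{}; Y {3,4,8}->{}
pass 2: V {3,5}->{}
pass 3: no change
Fixpoint after 3 passes: D(U) = {}

Answer: {}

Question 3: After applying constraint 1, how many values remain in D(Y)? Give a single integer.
Constraint 1 (V + Y = U) on D(V)={3,5,7} D(Y)={3,4,8} D(U)={3,4,5,6,7,8}: V {3,5,7}->{3,5}; Y {3,4,8}->{3,4}; U {3,4,5,6,7,8}->{6,7,8}
So after constraint 1: D(Y)={3,4}, size = 2

Answer: 2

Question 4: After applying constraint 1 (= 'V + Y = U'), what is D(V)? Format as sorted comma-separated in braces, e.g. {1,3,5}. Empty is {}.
Answer: {3,5}

Derivation:
Constraint 1 (V + Y = U) on D(V)={3,5,7} D(Y)={3,4,8} D(U)={3,4,5,6,7,8}: V {3,5,7}->{3,5}; Y {3,4,8}->{3,4}; U {3,4,5,6,7,8}->{6,7,8}
So after constraint 1: D(V) = {3,5}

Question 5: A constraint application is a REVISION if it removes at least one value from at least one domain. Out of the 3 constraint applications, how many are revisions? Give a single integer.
Constraint 1 (V + Y = U) on D(V)={3,5,7} D(Y)={3,4,8} D(U)={3,4,5,6,7,8}: V {3,5,7}->{3,5}; Y {3,4,8}->{3,4}; U {3,4,5,6,7,8}->{6,7,8} => REVISION
Constraint 2 (U < Y) on D(U)={6,7,8} D(Y)={3,4}: U {6,7,8}->{}; Y {3,4}->{} => REVISION
Constraint 3 (Y != X) on D(Y)={} D(X)={3,4,6,7}: X {3,4,6,7}->{} => REVISION
Total revisions = 3

Answer: 3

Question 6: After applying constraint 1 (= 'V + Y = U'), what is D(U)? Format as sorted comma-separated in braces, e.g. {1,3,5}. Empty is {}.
Constraint 1 (V + Y = U) on D(V)={3,5,7} D(Y)={3,4,8} D(U)={3,4,5,6,7,8}: V {3,5,7}->{3,5}; Y {3,4,8}->{3,4}; U {3,4,5,6,7,8}->{6,7,8}
So after constraint 1: D(U) = {6,7,8}

Answer: {6,7,8}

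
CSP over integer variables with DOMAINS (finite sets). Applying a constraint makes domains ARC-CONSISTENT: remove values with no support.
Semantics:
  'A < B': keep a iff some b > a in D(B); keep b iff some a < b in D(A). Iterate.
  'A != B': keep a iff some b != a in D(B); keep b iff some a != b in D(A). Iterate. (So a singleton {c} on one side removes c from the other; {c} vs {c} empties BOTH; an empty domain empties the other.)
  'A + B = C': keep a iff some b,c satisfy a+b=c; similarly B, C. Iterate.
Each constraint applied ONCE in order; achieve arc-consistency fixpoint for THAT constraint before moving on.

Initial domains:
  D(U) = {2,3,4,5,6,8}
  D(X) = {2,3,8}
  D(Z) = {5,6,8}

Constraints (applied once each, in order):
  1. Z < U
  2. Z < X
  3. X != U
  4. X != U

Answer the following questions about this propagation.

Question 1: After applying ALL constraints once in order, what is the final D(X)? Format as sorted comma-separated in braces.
Answer: {8}

Derivation:
Constraint 1 (Z < U) on D(Z)={5,6,8} D(U)={2,3,4,5,6,8}: Z {5,6,8}->{5,6}; U {2,3,4,5,6,8}->{6,8}
Constraint 2 (Z < X) on D(Z)={5,6} D(X)={2,3,8}: X {2,3,8}->{8}
Constraint 3 (X != U) on D(X)={8} D(U)={6,8}: U {6,8}->{6}
Constraint 4 (X != U) on D(X)={8} D(U)={6}: no change
So after all 4 constraints: D(X) = {8}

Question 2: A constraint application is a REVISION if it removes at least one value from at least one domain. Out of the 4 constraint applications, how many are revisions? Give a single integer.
Constraint 1 (Z < U) on D(Z)={5,6,8} D(U)={2,3,4,5,6,8}: Z {5,6,8}->{5,6}; U {2,3,4,5,6,8}->{6,8} => REVISION
Constraint 2 (Z < X) on D(Z)={5,6} D(X)={2,3,8}: X {2,3,8}->{8} => REVISION
Constraint 3 (X != U) on D(X)={8} D(U)={6,8}: U {6,8}->{6} => REVISION
Constraint 4 (X != U) on D(X)={8} D(U)={6}: no change => not a revision
Total revisions = 3

Answer: 3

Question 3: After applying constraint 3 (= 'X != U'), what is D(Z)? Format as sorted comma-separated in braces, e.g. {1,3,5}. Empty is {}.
Constraint 1 (Z < U) on D(Z)={5,6,8} D(U)={2,3,4,5,6,8}: Z {5,6,8}->{5,6}; U {2,3,4,5,6,8}->{6,8}
Constraint 2 (Z < X) on D(Z)={5,6} D(X)={2,3,8}: X {2,3,8}->{8}
Constraint 3 (X != U) on D(X)={8} D(U)={6,8}: U {6,8}->{6}
So after constraint 3: D(Z) = {5,6}

Answer: {5,6}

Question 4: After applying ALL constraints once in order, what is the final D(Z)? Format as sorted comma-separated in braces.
Answer: {5,6}

Derivation:
Constraint 1 (Z < U) on D(Z)={5,6,8} D(U)={2,3,4,5,6,8}: Z {5,6,8}->{5,6}; U {2,3,4,5,6,8}->{6,8}
Constraint 2 (Z < X) on D(Z)={5,6} D(X)={2,3,8}: X {2,3,8}->{8}
Constraint 3 (X != U) on D(X)={8} D(U)={6,8}: U {6,8}->{6}
Constraint 4 (X != U) on D(X)={8} D(U)={6}: no change
So after all 4 constraints: D(Z) = {5,6}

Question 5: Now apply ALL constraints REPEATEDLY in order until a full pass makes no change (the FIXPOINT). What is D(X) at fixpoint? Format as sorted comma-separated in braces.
Answer: {8}

Derivation:
pass 0 (initial): D(X)={2,3,8}
pass 1: U {2,3,4,5,6,8}->{6}; X {2,3,8}->{8}; Z {5,6,8}->{5,6}
pass 2: Z {5,6}->{5}
pass 3: no change
Fixpoint after 3 passes: D(X) = {8}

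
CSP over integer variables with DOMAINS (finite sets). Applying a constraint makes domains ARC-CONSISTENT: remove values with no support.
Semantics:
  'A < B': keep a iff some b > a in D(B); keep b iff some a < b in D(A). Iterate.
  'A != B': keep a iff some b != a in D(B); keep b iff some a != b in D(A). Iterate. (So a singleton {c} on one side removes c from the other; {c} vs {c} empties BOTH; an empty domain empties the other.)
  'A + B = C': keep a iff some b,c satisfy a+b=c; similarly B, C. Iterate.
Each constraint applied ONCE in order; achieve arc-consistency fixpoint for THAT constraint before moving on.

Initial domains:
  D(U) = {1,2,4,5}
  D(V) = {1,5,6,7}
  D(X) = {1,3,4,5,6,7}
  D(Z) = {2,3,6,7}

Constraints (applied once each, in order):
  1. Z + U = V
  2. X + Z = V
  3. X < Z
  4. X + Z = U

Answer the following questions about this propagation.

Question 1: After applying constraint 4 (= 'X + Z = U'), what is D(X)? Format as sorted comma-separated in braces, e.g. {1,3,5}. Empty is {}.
Constraint 1 (Z + U = V) on D(Z)={2,3,6,7} D(U)={1,2,4,5} D(V)={1,5,6,7}: Z {2,3,6,7}->{2,3,6}; V {1,5,6,7}->{5,6,7}
Constraint 2 (X + Z = V) on D(X)={1,3,4,5,6,7} D(Z)={2,3,6} D(V)={5,6,7}: X {1,3,4,5,6,7}->{1,3,4,5}
Constraint 3 (X < Z) on D(X)={1,3,4,5} D(Z)={2,3,6}: no change
Constraint 4 (X + Z = U) on D(X)={1,3,4,5} D(Z)={2,3,6} D(U)={1,2,4,5}: X {1,3,4,5}->{1,3}; Z {2,3,6}->{2,3}; U {1,2,4,5}->{4,5}
So after constraint 4: D(X) = {1,3}

Answer: {1,3}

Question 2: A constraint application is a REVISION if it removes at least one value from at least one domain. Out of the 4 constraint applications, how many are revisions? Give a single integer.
Constraint 1 (Z + U = V) on D(Z)={2,3,6,7} D(U)={1,2,4,5} D(V)={1,5,6,7}: Z {2,3,6,7}->{2,3,6}; V {1,5,6,7}->{5,6,7} => REVISION
Constraint 2 (X + Z = V) on D(X)={1,3,4,5,6,7} D(Z)={2,3,6} D(V)={5,6,7}: X {1,3,4,5,6,7}->{1,3,4,5} => REVISION
Constraint 3 (X < Z) on D(X)={1,3,4,5} D(Z)={2,3,6}: no change => not a revision
Constraint 4 (X + Z = U) on D(X)={1,3,4,5} D(Z)={2,3,6} D(U)={1,2,4,5}: X {1,3,4,5}->{1,3}; Z {2,3,6}->{2,3}; U {1,2,4,5}->{4,5} => REVISION
Total revisions = 3

Answer: 3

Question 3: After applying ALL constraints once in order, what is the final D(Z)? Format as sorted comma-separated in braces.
Constraint 1 (Z + U = V) on D(Z)={2,3,6,7} D(U)={1,2,4,5} D(V)={1,5,6,7}: Z {2,3,6,7}->{2,3,6}; V {1,5,6,7}->{5,6,7}
Constraint 2 (X + Z = V) on D(X)={1,3,4,5,6,7} D(Z)={2,3,6} D(V)={5,6,7}: X {1,3,4,5,6,7}->{1,3,4,5}
Constraint 3 (X < Z) on D(X)={1,3,4,5} D(Z)={2,3,6}: no change
Constraint 4 (X + Z = U) on D(X)={1,3,4,5} D(Z)={2,3,6} D(U)={1,2,4,5}: X {1,3,4,5}->{1,3}; Z {2,3,6}->{2,3}; U {1,2,4,5}->{4,5}
So after all 4 constraints: D(Z) = {2,3}

Answer: {2,3}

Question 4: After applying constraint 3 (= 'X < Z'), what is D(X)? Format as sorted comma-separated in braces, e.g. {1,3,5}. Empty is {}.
Answer: {1,3,4,5}

Derivation:
Constraint 1 (Z + U = V) on D(Z)={2,3,6,7} D(U)={1,2,4,5} D(V)={1,5,6,7}: Z {2,3,6,7}->{2,3,6}; V {1,5,6,7}->{5,6,7}
Constraint 2 (X + Z = V) on D(X)={1,3,4,5,6,7} D(Z)={2,3,6} D(V)={5,6,7}: X {1,3,4,5,6,7}->{1,3,4,5}
Constraint 3 (X < Z) on D(X)={1,3,4,5} D(Z)={2,3,6}: no change
So after constraint 3: D(X) = {1,3,4,5}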